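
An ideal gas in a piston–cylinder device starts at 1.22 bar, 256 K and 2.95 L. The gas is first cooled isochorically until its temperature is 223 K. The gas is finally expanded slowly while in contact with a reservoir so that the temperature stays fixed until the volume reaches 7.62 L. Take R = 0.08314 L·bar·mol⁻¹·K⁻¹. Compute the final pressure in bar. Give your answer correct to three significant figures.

Isochoric, so P/T is constant: V₂ = V₁; P₂ = P₁·(T₂/T₁) = 1.063 bar.
Isothermal, so P V is constant: T₃ = T₂; P₃ = P₂·(V₂/V₃) = 0.4114 bar.

P₃ ≈ 0.411 bar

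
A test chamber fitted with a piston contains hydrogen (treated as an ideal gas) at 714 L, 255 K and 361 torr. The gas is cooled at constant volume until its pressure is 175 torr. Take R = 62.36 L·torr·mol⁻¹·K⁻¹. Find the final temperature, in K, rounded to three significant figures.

T₂ ≈ 124 K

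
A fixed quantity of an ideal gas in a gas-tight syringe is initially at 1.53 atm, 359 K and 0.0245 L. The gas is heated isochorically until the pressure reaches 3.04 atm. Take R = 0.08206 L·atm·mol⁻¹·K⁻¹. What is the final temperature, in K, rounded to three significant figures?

T₂ ≈ 713 K

V constant ⇒ P ∝ T: V₂ = V₁; T₂ = T₁·(P₂/P₁) = 713.3 K.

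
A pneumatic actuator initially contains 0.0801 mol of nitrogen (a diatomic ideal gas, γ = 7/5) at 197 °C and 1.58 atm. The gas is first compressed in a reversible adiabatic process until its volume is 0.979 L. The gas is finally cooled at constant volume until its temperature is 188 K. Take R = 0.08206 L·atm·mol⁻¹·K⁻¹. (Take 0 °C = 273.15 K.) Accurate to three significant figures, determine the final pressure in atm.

Convert: T₁ = 470.1 K.
From PV = nRT: V₁ = nRT₁/P₁ = 1.956 L.
Adiabatic (γ = 7/5), T V^(γ−1) and P V^γ constant: T₂ = T₁·(V₁/V₂)^(γ−1) = 620.1 K; P₂ = P₁·(V₁/V₂)^γ = 4.163 atm.
V constant ⇒ P ∝ T: V₃ = V₂; P₃ = P₂·(T₃/T₂) = 1.262 atm.

P₃ ≈ 1.26 atm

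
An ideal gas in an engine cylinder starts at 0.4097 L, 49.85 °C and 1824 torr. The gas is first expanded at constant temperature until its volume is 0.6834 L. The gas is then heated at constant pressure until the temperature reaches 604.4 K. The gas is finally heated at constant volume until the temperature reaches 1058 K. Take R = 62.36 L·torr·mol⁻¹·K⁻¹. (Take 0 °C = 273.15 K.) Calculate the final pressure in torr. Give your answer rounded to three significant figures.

P₄ ≈ 1.91e+03 torr

Convert: T₁ = 323.0 K.
T constant ⇒ Boyle's law P V = const: T₂ = T₁; P₂ = P₁·(V₁/V₂) = 1093 torr.
P constant ⇒ V ∝ T: P₃ = P₂; V₃ = V₂·(T₃/T₂) = 1.279 L.
Isochoric, so P/T is constant: V₄ = V₃; P₄ = P₃·(T₄/T₃) = 1914 torr.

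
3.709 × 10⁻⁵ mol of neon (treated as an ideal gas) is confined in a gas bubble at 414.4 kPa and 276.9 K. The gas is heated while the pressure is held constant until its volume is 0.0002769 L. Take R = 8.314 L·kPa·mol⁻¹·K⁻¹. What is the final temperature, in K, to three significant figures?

From PV = nRT: V₁ = nRT₁/P₁ = 0.0002060 L.
Isobaric, so V/T is constant: P₂ = P₁; T₂ = T₁·(V₂/V₁) = 372.1 K.

T₂ ≈ 372 K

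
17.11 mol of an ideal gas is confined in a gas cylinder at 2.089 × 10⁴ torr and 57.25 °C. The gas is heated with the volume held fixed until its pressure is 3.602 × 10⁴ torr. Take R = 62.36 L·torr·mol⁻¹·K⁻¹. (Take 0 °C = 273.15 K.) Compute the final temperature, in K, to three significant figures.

T₂ ≈ 570 K

Convert: T₁ = 330.4 K.
From PV = nRT: V₁ = nRT₁/P₁ = 16.88 L.
Isochoric, so P/T is constant: V₂ = V₁; T₂ = T₁·(P₂/P₁) = 569.7 K.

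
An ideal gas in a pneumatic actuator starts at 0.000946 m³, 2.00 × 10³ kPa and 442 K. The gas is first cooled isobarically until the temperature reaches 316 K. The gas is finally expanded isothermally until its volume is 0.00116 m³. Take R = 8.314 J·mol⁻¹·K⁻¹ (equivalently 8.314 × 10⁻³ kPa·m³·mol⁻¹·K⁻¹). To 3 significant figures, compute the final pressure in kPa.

Isobaric, so V/T is constant: P₂ = P₁; V₂ = V₁·(T₂/T₁) = 0.0006763 m³.
Isothermal, so P V is constant: T₃ = T₂; P₃ = P₂·(V₂/V₃) = 1166 kPa.

P₃ ≈ 1.17e+03 kPa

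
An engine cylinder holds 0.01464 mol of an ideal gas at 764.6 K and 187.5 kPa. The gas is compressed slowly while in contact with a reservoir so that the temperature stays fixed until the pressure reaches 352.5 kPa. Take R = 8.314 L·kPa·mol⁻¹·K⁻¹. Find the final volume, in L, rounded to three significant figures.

V₂ ≈ 0.264 L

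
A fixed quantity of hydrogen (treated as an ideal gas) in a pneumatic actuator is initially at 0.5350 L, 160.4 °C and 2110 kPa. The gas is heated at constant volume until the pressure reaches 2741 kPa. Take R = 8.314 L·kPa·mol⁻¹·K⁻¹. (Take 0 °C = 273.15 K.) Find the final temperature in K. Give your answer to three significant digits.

Convert: T₁ = 433.5 K.
V constant ⇒ P ∝ T: V₂ = V₁; T₂ = T₁·(P₂/P₁) = 563.2 K.

T₂ ≈ 563 K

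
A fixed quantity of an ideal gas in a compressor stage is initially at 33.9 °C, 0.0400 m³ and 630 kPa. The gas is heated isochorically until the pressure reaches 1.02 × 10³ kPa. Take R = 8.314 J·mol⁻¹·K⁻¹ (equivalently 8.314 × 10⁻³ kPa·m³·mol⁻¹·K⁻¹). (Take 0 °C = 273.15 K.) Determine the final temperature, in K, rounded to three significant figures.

T₂ ≈ 497 K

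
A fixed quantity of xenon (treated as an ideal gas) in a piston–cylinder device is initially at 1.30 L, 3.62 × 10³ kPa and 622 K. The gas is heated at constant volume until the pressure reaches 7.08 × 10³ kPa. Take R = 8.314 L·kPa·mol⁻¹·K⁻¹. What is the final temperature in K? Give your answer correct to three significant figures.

T₂ ≈ 1.22e+03 K

V constant ⇒ P ∝ T: V₂ = V₁; T₂ = T₁·(P₂/P₁) = 1217 K.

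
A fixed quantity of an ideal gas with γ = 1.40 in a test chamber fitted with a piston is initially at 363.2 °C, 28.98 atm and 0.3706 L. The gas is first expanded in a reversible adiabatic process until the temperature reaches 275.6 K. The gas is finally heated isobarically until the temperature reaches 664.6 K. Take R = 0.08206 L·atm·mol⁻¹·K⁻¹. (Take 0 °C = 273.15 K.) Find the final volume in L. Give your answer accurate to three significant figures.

V₃ ≈ 7.24 L

Convert: T₁ = 636.3 K.
Reversible adiabatic, γ = 1.40: P₂ = P₁·(T₂/T₁)^(γ/(γ−1)) = 1.549 atm; V₂ = V₁·(T₁/T₂)^(1/(γ−1)) = 3.002 L.
P constant ⇒ V ∝ T: P₃ = P₂; V₃ = V₂·(T₃/T₂) = 7.240 L.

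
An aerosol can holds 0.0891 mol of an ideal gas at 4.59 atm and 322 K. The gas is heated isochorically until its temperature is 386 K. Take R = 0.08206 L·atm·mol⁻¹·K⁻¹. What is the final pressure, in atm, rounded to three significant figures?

P₂ ≈ 5.50 atm

From PV = nRT: V₁ = nRT₁/P₁ = 0.5129 L.
Isochoric, so P/T is constant: V₂ = V₁; P₂ = P₁·(T₂/T₁) = 5.502 atm.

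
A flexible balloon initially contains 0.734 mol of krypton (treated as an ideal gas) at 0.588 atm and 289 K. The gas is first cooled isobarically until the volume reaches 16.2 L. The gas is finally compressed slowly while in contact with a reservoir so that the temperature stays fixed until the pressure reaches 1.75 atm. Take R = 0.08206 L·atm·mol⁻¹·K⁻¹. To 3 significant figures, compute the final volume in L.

From PV = nRT: V₁ = nRT₁/P₁ = 29.60 L.
Isobaric, so V/T is constant: P₂ = P₁; T₂ = T₁·(V₂/V₁) = 158.1 K.
T constant ⇒ Boyle's law P V = const: T₃ = T₂; V₃ = V₂·(P₂/P₃) = 5.443 L.

V₃ ≈ 5.44 L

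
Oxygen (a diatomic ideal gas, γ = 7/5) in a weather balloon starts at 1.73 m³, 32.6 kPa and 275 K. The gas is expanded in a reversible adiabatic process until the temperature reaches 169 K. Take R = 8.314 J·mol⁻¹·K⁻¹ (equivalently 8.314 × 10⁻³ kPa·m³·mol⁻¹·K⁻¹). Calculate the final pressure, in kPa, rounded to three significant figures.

P₂ ≈ 5.93 kPa

Reversible adiabatic, γ = 7/5: P₂ = P₁·(T₂/T₁)^(γ/(γ−1)) = 5.931 kPa; V₂ = V₁·(T₁/T₂)^(1/(γ−1)) = 5.843 m³.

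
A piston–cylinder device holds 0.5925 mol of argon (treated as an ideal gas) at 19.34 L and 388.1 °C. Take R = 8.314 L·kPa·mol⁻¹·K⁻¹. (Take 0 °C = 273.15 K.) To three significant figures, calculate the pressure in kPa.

P ≈ 168 kPa

Convert: T = 661.25 K.
PV = nRT ⇒ P = nRT/V = (0.5925 × 8.314 × 661.25) / 19.34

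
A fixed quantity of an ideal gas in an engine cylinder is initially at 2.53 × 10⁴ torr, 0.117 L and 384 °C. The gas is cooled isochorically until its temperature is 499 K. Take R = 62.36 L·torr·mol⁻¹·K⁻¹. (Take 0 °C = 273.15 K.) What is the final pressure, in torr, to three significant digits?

Convert: T₁ = 657.1 K.
V constant ⇒ P ∝ T: V₂ = V₁; P₂ = P₁·(T₂/T₁) = 1.921e+04 torr.

P₂ ≈ 1.92e+04 torr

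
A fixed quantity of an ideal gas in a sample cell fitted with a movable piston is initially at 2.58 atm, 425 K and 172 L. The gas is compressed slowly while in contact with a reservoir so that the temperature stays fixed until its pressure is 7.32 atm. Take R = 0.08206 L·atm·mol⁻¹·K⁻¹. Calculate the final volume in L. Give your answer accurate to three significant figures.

Isothermal, so P V is constant: T₂ = T₁; V₂ = V₁·(P₁/P₂) = 60.62 L.

V₂ ≈ 60.6 L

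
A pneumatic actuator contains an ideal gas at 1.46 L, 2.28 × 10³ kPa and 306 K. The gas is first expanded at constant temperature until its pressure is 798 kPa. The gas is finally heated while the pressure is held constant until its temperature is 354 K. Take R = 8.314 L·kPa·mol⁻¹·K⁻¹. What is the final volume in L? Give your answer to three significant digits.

V₃ ≈ 4.83 L

Isothermal, so P V is constant: T₂ = T₁; V₂ = V₁·(P₁/P₂) = 4.171 L.
Isobaric, so V/T is constant: P₃ = P₂; V₃ = V₂·(T₃/T₂) = 4.826 L.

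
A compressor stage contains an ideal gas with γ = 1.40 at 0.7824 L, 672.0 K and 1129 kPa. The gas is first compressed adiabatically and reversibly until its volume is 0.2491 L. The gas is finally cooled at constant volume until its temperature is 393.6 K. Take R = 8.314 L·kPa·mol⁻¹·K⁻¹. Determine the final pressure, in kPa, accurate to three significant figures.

Adiabatic (γ = 1.40), T V^(γ−1) and P V^γ constant: T₂ = T₁·(V₁/V₂)^(γ−1) = 1062 K; P₂ = P₁·(V₁/V₂)^γ = 5605 kPa.
V constant ⇒ P ∝ T: V₃ = V₂; P₃ = P₂·(T₃/T₂) = 2077 kPa.

P₃ ≈ 2.08e+03 kPa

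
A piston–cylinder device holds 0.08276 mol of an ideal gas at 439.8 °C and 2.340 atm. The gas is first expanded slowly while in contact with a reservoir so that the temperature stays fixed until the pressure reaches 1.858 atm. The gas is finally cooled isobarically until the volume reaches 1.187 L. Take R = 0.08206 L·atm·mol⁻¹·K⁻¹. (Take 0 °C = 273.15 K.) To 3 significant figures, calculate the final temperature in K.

Convert: T₁ = 713.0 K.
From PV = nRT: V₁ = nRT₁/P₁ = 2.069 L.
Isothermal, so P V is constant: T₂ = T₁; V₂ = V₁·(P₁/P₂) = 2.606 L.
Isobaric, so V/T is constant: P₃ = P₂; T₃ = T₂·(V₃/V₂) = 324.7 K.

T₃ ≈ 325 K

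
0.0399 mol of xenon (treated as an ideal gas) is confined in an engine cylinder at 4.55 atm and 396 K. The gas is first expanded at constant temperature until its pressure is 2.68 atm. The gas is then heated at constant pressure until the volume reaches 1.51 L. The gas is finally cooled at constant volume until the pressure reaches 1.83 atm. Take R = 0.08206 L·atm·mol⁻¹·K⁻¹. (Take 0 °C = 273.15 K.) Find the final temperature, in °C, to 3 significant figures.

T₄ ≈ 571 °C

From PV = nRT: V₁ = nRT₁/P₁ = 0.2850 L.
T constant ⇒ Boyle's law P V = const: T₂ = T₁; V₂ = V₁·(P₁/P₂) = 0.4838 L.
Isobaric, so V/T is constant: P₃ = P₂; T₃ = T₂·(V₃/V₂) = 1236 K.
Isochoric, so P/T is constant: V₄ = V₃; T₄ = T₃·(P₄/P₃) = 844.0 K.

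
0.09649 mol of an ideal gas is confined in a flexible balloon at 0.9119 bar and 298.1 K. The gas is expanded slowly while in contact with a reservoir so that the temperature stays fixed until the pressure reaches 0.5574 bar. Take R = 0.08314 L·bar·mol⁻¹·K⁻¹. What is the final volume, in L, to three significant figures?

V₂ ≈ 4.29 L

From PV = nRT: V₁ = nRT₁/P₁ = 2.622 L.
Isothermal, so P V is constant: T₂ = T₁; V₂ = V₁·(P₁/P₂) = 4.290 L.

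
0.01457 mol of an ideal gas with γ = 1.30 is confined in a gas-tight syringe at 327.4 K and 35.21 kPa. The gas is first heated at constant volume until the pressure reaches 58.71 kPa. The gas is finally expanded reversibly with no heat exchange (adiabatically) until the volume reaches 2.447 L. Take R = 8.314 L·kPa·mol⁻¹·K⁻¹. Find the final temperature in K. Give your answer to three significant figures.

T₃ ≈ 433 K

From PV = nRT: V₁ = nRT₁/P₁ = 1.126 L.
Isochoric, so P/T is constant: V₂ = V₁; T₂ = T₁·(P₂/P₁) = 545.9 K.
Reversible adiabatic, γ = 1.30: T₃ = T₂·(V₂/V₃)^(γ−1) = 432.6 K; P₃ = P₂·(V₂/V₃)^γ = 21.41 kPa.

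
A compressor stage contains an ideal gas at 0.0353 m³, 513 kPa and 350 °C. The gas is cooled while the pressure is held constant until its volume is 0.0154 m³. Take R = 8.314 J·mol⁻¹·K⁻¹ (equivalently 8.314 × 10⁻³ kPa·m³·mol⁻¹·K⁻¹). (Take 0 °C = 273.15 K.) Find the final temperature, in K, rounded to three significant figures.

T₂ ≈ 272 K

Convert: T₁ = 623.1 K.
P constant ⇒ V ∝ T: P₂ = P₁; T₂ = T₁·(V₂/V₁) = 271.9 K.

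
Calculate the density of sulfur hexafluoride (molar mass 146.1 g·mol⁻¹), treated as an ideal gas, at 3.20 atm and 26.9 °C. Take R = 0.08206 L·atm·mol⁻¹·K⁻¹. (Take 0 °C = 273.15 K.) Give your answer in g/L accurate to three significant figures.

ρ = PM/(RT) = (3.20 × 146.1) / (0.08206 × 300.0)

ρ ≈ 19.0 g/L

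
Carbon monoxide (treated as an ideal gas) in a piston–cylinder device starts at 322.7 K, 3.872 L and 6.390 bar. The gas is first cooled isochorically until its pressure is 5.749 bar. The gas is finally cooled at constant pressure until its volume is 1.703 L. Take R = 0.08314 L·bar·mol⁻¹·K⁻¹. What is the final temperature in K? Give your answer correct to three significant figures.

Isochoric, so P/T is constant: V₂ = V₁; T₂ = T₁·(P₂/P₁) = 290.3 K.
Isobaric, so V/T is constant: P₃ = P₂; T₃ = T₂·(V₃/V₂) = 127.7 K.

T₃ ≈ 128 K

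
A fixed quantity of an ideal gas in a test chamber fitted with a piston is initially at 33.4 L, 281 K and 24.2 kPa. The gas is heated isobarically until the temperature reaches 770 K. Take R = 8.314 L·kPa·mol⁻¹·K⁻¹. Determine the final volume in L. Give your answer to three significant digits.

P constant ⇒ V ∝ T: P₂ = P₁; V₂ = V₁·(T₂/T₁) = 91.52 L.

V₂ ≈ 91.5 L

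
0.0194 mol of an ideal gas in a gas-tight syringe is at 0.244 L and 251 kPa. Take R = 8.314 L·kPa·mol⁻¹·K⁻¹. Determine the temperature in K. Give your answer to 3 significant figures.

T ≈ 380 K

PV = nRT ⇒ T = PV/(nR) = (251 × 0.244) / (0.0194 × 8.314)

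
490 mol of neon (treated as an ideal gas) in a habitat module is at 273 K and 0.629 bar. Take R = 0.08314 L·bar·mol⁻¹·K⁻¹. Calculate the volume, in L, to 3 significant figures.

V ≈ 1.77e+04 L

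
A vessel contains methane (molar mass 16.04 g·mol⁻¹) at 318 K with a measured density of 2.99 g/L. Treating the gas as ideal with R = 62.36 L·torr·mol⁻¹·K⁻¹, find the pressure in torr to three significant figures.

ρ = PM/(RT) ⇒ P = ρRT/M = (2.99 × 62.36 × 318.0) / 16.04

P ≈ 3.70e+03 torr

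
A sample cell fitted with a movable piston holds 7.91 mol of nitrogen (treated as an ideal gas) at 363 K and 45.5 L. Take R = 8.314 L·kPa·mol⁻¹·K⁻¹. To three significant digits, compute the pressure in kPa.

P ≈ 525 kPa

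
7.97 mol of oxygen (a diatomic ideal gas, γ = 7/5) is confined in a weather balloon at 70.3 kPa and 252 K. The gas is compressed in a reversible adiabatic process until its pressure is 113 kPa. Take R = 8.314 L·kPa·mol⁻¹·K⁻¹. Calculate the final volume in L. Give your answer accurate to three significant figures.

V₂ ≈ 169 L

From PV = nRT: V₁ = nRT₁/P₁ = 237.5 L.
Reversible adiabatic, γ = 7/5: T₂ = T₁·(P₂/P₁)^((γ−1)/γ) = 288.6 K; V₂ = V₁·(P₁/P₂)^(1/γ) = 169.2 L.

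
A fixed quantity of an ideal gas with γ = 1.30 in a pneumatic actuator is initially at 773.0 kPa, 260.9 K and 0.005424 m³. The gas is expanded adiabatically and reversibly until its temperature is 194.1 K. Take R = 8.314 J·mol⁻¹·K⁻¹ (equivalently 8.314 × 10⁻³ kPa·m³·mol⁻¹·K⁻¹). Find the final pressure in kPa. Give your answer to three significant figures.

P₂ ≈ 215 kPa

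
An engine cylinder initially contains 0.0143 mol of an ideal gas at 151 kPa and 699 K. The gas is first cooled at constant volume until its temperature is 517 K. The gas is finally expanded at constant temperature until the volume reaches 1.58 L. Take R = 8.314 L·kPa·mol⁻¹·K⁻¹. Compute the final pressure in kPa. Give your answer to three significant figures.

From PV = nRT: V₁ = nRT₁/P₁ = 0.5504 L.
V constant ⇒ P ∝ T: V₂ = V₁; P₂ = P₁·(T₂/T₁) = 111.7 kPa.
T constant ⇒ Boyle's law P V = const: T₃ = T₂; P₃ = P₂·(V₂/V₃) = 38.90 kPa.

P₃ ≈ 38.9 kPa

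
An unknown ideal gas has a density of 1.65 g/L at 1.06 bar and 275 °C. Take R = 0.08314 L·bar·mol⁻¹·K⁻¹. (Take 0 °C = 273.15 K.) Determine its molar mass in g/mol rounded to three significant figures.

ρ = PM/(RT) ⇒ M = ρRT/P = (1.65 × 0.08314 × 548.1) / 1.06

M ≈ 70.9 g/mol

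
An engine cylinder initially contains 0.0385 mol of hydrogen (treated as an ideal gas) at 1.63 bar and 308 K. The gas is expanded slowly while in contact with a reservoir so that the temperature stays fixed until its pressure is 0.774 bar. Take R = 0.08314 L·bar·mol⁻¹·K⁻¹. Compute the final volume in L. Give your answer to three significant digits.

V₂ ≈ 1.27 L

From PV = nRT: V₁ = nRT₁/P₁ = 0.6048 L.
T constant ⇒ Boyle's law P V = const: T₂ = T₁; V₂ = V₁·(P₁/P₂) = 1.274 L.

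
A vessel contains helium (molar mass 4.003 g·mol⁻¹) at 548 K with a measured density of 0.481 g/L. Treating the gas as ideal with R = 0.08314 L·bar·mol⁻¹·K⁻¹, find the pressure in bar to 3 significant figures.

P ≈ 5.47 bar

ρ = PM/(RT) ⇒ P = ρRT/M = (0.481 × 0.08314 × 548.0) / 4.003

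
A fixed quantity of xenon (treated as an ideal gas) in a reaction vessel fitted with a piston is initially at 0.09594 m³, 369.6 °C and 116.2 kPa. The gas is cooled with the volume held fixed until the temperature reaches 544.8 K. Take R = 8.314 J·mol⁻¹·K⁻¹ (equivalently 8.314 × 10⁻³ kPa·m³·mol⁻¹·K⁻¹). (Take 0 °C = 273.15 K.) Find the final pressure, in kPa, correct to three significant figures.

P₂ ≈ 98.5 kPa

Convert: T₁ = 642.8 K.
Isochoric, so P/T is constant: V₂ = V₁; P₂ = P₁·(T₂/T₁) = 98.49 kPa.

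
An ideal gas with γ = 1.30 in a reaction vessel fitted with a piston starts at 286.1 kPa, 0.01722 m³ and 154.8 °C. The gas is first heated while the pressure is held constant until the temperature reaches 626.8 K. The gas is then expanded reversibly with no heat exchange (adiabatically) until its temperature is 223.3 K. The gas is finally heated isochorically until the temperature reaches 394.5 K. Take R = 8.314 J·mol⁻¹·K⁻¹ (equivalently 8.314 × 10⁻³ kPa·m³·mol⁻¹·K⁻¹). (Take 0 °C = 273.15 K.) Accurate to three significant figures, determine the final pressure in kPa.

P₄ ≈ 5.77 kPa

Convert: T₁ = 427.9 K.
Isobaric, so V/T is constant: P₂ = P₁; V₂ = V₁·(T₂/T₁) = 0.02522 m³.
Reversible adiabatic, γ = 1.30: P₃ = P₂·(T₃/T₂)^(γ/(γ−1)) = 3.267 kPa; V₃ = V₂·(T₂/T₃)^(1/(γ−1)) = 0.7869 m³.
V constant ⇒ P ∝ T: V₄ = V₃; P₄ = P₃·(T₄/T₃) = 5.772 kPa.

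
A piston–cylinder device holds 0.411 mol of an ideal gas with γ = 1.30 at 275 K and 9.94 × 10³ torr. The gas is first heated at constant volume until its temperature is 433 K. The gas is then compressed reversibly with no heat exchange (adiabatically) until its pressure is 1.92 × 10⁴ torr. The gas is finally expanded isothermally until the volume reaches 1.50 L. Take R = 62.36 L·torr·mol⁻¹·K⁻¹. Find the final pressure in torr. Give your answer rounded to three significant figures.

From PV = nRT: V₁ = nRT₁/P₁ = 0.7091 L.
V constant ⇒ P ∝ T: V₂ = V₁; P₂ = P₁·(T₂/T₁) = 1.565e+04 torr.
Adiabatic (γ = 1.30), T V^(γ−1) and P V^γ constant: T₃ = T₂·(P₃/P₂)^((γ−1)/γ) = 453.9 K; V₃ = V₂·(P₂/P₃)^(1/γ) = 0.6059 L.
Isothermal, so P V is constant: T₄ = T₃; P₄ = P₃·(V₃/V₄) = 7756 torr.

P₄ ≈ 7.76e+03 torr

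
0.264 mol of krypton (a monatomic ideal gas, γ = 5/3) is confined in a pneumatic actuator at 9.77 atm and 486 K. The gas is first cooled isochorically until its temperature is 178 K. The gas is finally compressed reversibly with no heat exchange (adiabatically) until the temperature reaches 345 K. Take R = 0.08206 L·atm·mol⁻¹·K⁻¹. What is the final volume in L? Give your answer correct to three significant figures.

V₃ ≈ 0.399 L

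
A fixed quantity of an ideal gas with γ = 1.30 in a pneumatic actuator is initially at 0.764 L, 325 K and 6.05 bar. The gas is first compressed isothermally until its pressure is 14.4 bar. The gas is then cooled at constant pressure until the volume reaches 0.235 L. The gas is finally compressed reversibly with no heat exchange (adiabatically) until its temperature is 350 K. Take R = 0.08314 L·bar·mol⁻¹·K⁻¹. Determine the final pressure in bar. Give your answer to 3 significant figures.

P₄ ≈ 76.7 bar

Isothermal, so P V is constant: T₂ = T₁; V₂ = V₁·(P₁/P₂) = 0.3210 L.
Isobaric, so V/T is constant: P₃ = P₂; T₃ = T₂·(V₃/V₂) = 237.9 K.
Adiabatic (γ = 1.30), T V^(γ−1) and P V^γ constant: P₄ = P₃·(T₄/T₃)^(γ/(γ−1)) = 76.67 bar; V₄ = V₃·(T₃/T₄)^(1/(γ−1)) = 0.06492 L.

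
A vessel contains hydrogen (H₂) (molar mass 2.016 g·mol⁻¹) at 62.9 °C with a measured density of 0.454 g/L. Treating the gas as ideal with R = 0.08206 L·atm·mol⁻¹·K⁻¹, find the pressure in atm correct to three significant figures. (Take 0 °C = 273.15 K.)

P ≈ 6.21 atm

ρ = PM/(RT) ⇒ P = ρRT/M = (0.454 × 0.08206 × 336.0) / 2.016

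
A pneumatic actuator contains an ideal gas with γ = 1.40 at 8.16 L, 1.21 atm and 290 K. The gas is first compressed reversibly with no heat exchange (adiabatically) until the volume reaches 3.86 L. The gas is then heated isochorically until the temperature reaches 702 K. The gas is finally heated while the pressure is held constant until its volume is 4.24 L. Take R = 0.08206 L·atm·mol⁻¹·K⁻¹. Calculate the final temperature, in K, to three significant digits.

Adiabatic (γ = 1.40), T V^(γ−1) and P V^γ constant: T₂ = T₁·(V₁/V₂)^(γ−1) = 391.2 K; P₂ = P₁·(V₁/V₂)^γ = 3.451 atm.
Isochoric, so P/T is constant: V₃ = V₂; P₃ = P₂·(T₃/T₂) = 6.192 atm.
P constant ⇒ V ∝ T: P₄ = P₃; T₄ = T₃·(V₄/V₃) = 771.1 K.

T₄ ≈ 771 K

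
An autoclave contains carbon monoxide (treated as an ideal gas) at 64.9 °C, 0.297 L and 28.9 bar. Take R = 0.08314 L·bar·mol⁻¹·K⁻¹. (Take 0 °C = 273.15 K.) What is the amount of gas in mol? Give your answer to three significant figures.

n ≈ 0.305 mol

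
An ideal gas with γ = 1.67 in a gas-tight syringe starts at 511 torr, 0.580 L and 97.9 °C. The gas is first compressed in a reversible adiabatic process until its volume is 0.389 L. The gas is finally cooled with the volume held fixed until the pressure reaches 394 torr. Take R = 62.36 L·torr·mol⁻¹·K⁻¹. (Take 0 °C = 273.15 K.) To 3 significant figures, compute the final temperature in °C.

Convert: T₁ = 371.0 K.
Reversible adiabatic, γ = 1.67: T₂ = T₁·(V₁/V₂)^(γ−1) = 484.9 K; P₂ = P₁·(V₁/V₂)^γ = 995.7 torr.
Isochoric, so P/T is constant: V₃ = V₂; T₃ = T₂·(P₃/P₂) = 191.9 K.

T₃ ≈ -81.3 °C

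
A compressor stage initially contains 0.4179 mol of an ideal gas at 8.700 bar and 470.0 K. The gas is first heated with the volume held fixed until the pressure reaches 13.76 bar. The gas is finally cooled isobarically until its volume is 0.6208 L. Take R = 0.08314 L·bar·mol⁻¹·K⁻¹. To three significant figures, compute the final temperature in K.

T₃ ≈ 246 K

From PV = nRT: V₁ = nRT₁/P₁ = 1.877 L.
V constant ⇒ P ∝ T: V₂ = V₁; T₂ = T₁·(P₂/P₁) = 743.4 K.
P constant ⇒ V ∝ T: P₃ = P₂; T₃ = T₂·(V₃/V₂) = 245.9 K.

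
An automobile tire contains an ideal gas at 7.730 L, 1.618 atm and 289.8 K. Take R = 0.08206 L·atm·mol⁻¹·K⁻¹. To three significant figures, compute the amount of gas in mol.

n ≈ 0.526 mol

PV = nRT ⇒ n = PV/(RT) = (1.618 × 7.730) / (0.08206 × 289.8)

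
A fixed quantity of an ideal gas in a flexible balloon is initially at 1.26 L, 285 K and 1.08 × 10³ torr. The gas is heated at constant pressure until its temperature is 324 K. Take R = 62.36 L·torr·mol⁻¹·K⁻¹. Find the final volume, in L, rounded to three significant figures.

V₂ ≈ 1.43 L

Isobaric, so V/T is constant: P₂ = P₁; V₂ = V₁·(T₂/T₁) = 1.432 L.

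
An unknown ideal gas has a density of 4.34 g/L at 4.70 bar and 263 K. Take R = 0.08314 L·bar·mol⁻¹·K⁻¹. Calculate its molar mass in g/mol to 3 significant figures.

M ≈ 20.2 g/mol

ρ = PM/(RT) ⇒ M = ρRT/P = (4.34 × 0.08314 × 263.0) / 4.70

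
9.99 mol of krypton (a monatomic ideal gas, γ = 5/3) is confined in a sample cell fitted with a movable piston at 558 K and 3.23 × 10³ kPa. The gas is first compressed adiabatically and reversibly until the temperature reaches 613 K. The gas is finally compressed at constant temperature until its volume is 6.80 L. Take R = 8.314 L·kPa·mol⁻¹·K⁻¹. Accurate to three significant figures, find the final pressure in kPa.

From PV = nRT: V₁ = nRT₁/P₁ = 14.35 L.
Adiabatic (γ = 5/3), T V^(γ−1) and P V^γ constant: P₂ = P₁·(T₂/T₁)^(γ/(γ−1)) = 4086 kPa; V₂ = V₁·(T₁/T₂)^(1/(γ−1)) = 12.46 L.
T constant ⇒ Boyle's law P V = const: T₃ = T₂; P₃ = P₂·(V₂/V₃) = 7487 kPa.

P₃ ≈ 7.49e+03 kPa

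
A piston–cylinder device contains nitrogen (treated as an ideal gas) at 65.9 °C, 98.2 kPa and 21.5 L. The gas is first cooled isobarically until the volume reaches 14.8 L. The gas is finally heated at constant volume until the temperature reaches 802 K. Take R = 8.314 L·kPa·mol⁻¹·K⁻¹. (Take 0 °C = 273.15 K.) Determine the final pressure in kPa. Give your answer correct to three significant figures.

Convert: T₁ = 339.0 K.
P constant ⇒ V ∝ T: P₂ = P₁; T₂ = T₁·(V₂/V₁) = 233.4 K.
V constant ⇒ P ∝ T: V₃ = V₂; P₃ = P₂·(T₃/T₂) = 337.4 kPa.

P₃ ≈ 337 kPa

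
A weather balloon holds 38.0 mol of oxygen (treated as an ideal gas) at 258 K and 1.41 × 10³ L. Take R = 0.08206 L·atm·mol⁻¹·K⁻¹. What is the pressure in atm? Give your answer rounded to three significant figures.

PV = nRT ⇒ P = nRT/V = (38.0 × 0.08206 × 258) / 1.41e+03

P ≈ 0.571 atm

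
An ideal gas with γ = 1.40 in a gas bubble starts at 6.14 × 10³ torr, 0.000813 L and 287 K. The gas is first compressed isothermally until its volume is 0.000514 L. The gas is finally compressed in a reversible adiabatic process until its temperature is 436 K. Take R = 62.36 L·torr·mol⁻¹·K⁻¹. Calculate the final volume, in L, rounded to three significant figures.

V₃ ≈ 0.000181 L

T constant ⇒ Boyle's law P V = const: T₂ = T₁; P₂ = P₁·(V₁/V₂) = 9712 torr.
Reversible adiabatic, γ = 1.40: P₃ = P₂·(T₃/T₂)^(γ/(γ−1)) = 4.197e+04 torr; V₃ = V₂·(T₂/T₃)^(1/(γ−1)) = 0.0001807 L.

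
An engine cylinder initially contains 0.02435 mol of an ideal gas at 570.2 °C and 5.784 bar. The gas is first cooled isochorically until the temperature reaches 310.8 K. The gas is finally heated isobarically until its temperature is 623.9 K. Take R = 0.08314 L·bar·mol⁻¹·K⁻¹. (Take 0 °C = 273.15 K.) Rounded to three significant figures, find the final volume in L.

Convert: T₁ = 843.4 K.
From PV = nRT: V₁ = nRT₁/P₁ = 0.2952 L.
V constant ⇒ P ∝ T: V₂ = V₁; P₂ = P₁·(T₂/T₁) = 2.132 bar.
Isobaric, so V/T is constant: P₃ = P₂; V₃ = V₂·(T₃/T₂) = 0.5925 L.

V₃ ≈ 0.593 L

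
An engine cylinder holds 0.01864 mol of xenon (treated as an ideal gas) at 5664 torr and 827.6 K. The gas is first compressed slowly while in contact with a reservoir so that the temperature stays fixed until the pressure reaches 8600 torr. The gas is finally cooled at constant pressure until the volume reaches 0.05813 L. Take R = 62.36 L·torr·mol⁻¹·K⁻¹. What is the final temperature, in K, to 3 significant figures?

From PV = nRT: V₁ = nRT₁/P₁ = 0.1698 L.
T constant ⇒ Boyle's law P V = const: T₂ = T₁; V₂ = V₁·(P₁/P₂) = 0.1119 L.
P constant ⇒ V ∝ T: P₃ = P₂; T₃ = T₂·(V₃/V₂) = 430.1 K.

T₃ ≈ 430 K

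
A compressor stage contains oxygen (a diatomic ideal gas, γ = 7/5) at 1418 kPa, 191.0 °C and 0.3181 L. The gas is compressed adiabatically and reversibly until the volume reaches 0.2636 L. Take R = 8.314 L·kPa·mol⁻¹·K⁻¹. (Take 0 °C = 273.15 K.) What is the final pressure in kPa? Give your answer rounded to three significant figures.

P₂ ≈ 1.84e+03 kPa

Convert: T₁ = 464.1 K.
Adiabatic (γ = 7/5), T V^(γ−1) and P V^γ constant: T₂ = T₁·(V₁/V₂)^(γ−1) = 500.4 K; P₂ = P₁·(V₁/V₂)^γ = 1845 kPa.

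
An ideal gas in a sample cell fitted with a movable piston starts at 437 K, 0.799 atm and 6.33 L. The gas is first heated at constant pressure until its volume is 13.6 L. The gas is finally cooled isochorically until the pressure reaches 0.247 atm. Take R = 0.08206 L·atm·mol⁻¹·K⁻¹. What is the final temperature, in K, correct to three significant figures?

P constant ⇒ V ∝ T: P₂ = P₁; T₂ = T₁·(V₂/V₁) = 938.9 K.
Isochoric, so P/T is constant: V₃ = V₂; T₃ = T₂·(P₃/P₂) = 290.2 K.

T₃ ≈ 290 K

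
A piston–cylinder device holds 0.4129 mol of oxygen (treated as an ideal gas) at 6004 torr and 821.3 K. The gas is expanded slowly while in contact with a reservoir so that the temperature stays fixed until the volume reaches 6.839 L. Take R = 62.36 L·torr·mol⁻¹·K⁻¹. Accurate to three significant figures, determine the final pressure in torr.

P₂ ≈ 3.09e+03 torr

From PV = nRT: V₁ = nRT₁/P₁ = 3.522 L.
T constant ⇒ Boyle's law P V = const: T₂ = T₁; P₂ = P₁·(V₁/V₂) = 3092 torr.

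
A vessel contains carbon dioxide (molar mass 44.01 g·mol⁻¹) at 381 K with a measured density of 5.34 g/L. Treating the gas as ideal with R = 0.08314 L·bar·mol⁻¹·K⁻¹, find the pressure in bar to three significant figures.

P ≈ 3.84 bar

ρ = PM/(RT) ⇒ P = ρRT/M = (5.34 × 0.08314 × 381.0) / 44.01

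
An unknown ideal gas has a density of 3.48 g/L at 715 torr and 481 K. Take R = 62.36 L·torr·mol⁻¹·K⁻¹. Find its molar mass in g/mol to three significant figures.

M ≈ 146 g/mol

ρ = PM/(RT) ⇒ M = ρRT/P = (3.48 × 62.36 × 481.0) / 715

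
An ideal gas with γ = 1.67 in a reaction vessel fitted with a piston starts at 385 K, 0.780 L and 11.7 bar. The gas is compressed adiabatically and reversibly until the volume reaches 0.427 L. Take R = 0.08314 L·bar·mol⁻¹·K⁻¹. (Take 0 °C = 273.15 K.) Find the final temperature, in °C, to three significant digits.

Adiabatic (γ = 1.67), T V^(γ−1) and P V^γ constant: T₂ = T₁·(V₁/V₂)^(γ−1) = 576.5 K; P₂ = P₁·(V₁/V₂)^γ = 32.00 bar.

T₂ ≈ 303 °C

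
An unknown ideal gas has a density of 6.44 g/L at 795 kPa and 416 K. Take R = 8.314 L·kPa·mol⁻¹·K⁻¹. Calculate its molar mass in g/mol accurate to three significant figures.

ρ = PM/(RT) ⇒ M = ρRT/P = (6.44 × 8.314 × 416.0) / 795

M ≈ 28.0 g/mol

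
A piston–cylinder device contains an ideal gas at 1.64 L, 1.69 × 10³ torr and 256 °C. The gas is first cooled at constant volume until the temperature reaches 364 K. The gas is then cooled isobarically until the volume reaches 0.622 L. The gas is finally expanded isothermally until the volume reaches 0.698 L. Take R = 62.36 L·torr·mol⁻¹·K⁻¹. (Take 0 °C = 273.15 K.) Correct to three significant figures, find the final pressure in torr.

Convert: T₁ = 529.1 K.
V constant ⇒ P ∝ T: V₂ = V₁; P₂ = P₁·(T₂/T₁) = 1163 torr.
P constant ⇒ V ∝ T: P₃ = P₂; T₃ = T₂·(V₃/V₂) = 138.1 K.
T constant ⇒ Boyle's law P V = const: T₄ = T₃; P₄ = P₃·(V₃/V₄) = 1036 torr.

P₄ ≈ 1.04e+03 torr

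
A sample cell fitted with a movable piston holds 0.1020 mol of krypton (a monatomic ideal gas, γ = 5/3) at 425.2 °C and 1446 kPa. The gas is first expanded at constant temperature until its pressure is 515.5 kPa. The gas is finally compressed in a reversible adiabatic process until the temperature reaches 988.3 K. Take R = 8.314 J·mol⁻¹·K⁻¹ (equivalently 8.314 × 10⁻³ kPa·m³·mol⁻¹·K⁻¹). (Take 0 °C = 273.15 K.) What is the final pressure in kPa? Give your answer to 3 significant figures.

Convert: T₁ = 698.3 K.
From PV = nRT: V₁ = nRT₁/P₁ = 0.0004096 m³.
T constant ⇒ Boyle's law P V = const: T₂ = T₁; V₂ = V₁·(P₁/P₂) = 0.001149 m³.
Reversible adiabatic, γ = 5/3: P₃ = P₂·(T₃/T₂)^(γ/(γ−1)) = 1228 kPa; V₃ = V₂·(T₂/T₃)^(1/(γ−1)) = 0.0006824 m³.

P₃ ≈ 1.23e+03 kPa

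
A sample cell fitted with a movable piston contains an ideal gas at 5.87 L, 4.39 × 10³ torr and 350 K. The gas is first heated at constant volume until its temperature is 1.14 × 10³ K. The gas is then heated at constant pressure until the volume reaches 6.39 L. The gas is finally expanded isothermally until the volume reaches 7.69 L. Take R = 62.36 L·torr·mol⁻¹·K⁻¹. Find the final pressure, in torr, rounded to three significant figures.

Isochoric, so P/T is constant: V₂ = V₁; P₂ = P₁·(T₂/T₁) = 1.430e+04 torr.
Isobaric, so V/T is constant: P₃ = P₂; T₃ = T₂·(V₃/V₂) = 1241 K.
Isothermal, so P V is constant: T₄ = T₃; P₄ = P₃·(V₃/V₄) = 1.188e+04 torr.

P₄ ≈ 1.19e+04 torr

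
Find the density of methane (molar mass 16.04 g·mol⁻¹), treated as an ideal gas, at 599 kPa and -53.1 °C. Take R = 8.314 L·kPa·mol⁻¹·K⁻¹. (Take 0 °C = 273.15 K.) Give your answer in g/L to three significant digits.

ρ = PM/(RT) = (599 × 16.04) / (8.314 × 220.0)

ρ ≈ 5.25 g/L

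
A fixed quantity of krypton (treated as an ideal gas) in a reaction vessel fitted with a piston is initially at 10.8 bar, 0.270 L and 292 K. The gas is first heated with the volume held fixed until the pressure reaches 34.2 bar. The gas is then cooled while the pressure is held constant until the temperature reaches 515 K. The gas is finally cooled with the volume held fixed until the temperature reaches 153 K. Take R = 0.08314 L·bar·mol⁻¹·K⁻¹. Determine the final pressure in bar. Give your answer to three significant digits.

Isochoric, so P/T is constant: V₂ = V₁; T₂ = T₁·(P₂/P₁) = 924.7 K.
Isobaric, so V/T is constant: P₃ = P₂; V₃ = V₂·(T₃/T₂) = 0.1504 L.
V constant ⇒ P ∝ T: V₄ = V₃; P₄ = P₃·(T₄/T₃) = 10.16 bar.

P₄ ≈ 10.2 bar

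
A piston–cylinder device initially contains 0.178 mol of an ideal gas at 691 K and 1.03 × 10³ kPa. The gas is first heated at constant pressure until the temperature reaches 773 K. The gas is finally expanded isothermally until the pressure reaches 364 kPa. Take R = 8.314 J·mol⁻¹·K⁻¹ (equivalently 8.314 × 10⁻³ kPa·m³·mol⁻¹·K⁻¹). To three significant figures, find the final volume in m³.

V₃ ≈ 0.00314 m³

From PV = nRT: V₁ = nRT₁/P₁ = 0.0009928 m³.
Isobaric, so V/T is constant: P₂ = P₁; V₂ = V₁·(T₂/T₁) = 0.001111 m³.
T constant ⇒ Boyle's law P V = const: T₃ = T₂; V₃ = V₂·(P₂/P₃) = 0.003143 m³.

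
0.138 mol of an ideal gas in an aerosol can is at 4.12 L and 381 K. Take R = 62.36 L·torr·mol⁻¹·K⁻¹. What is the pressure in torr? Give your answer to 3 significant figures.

P ≈ 796 torr

PV = nRT ⇒ P = nRT/V = (0.138 × 62.36 × 381) / 4.12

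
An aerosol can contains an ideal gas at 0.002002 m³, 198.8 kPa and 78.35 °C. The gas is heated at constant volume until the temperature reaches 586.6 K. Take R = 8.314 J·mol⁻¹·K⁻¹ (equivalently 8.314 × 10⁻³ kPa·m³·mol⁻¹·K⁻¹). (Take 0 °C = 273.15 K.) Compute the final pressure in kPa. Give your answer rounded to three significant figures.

P₂ ≈ 332 kPa

Convert: T₁ = 351.5 K.
V constant ⇒ P ∝ T: V₂ = V₁; P₂ = P₁·(T₂/T₁) = 331.8 kPa.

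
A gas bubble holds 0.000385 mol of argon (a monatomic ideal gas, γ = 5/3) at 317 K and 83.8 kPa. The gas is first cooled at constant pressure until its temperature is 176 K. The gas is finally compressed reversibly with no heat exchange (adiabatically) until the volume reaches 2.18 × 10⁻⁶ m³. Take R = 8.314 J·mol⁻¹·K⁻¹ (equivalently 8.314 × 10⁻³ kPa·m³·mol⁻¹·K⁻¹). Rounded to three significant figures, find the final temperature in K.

T₃ ≈ 373 K

From PV = nRT: V₁ = nRT₁/P₁ = 1.211e-05 m³.
P constant ⇒ V ∝ T: P₂ = P₁; V₂ = V₁·(T₂/T₁) = 6.723e-06 m³.
Reversible adiabatic, γ = 5/3: T₃ = T₂·(V₂/V₃)^(γ−1) = 372.9 K; P₃ = P₂·(V₂/V₃)^γ = 547.5 kPa.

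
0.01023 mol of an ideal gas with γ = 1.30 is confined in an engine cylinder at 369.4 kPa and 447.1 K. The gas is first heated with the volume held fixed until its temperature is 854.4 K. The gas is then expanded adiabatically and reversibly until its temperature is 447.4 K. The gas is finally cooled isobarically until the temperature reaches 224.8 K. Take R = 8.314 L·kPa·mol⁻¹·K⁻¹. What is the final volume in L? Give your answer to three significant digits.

V₄ ≈ 0.447 L

From PV = nRT: V₁ = nRT₁/P₁ = 0.1029 L.
Isochoric, so P/T is constant: V₂ = V₁; P₂ = P₁·(T₂/T₁) = 705.9 kPa.
Reversible adiabatic, γ = 1.30: P₃ = P₂·(T₃/T₂)^(γ/(γ−1)) = 42.78 kPa; V₃ = V₂·(T₂/T₃)^(1/(γ−1)) = 0.8895 L.
Isobaric, so V/T is constant: P₄ = P₃; V₄ = V₃·(T₄/T₃) = 0.4469 L.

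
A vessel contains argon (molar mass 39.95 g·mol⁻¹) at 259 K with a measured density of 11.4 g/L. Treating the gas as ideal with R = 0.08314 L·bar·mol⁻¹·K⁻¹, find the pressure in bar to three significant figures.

ρ = PM/(RT) ⇒ P = ρRT/M = (11.4 × 0.08314 × 259.0) / 39.95

P ≈ 6.14 bar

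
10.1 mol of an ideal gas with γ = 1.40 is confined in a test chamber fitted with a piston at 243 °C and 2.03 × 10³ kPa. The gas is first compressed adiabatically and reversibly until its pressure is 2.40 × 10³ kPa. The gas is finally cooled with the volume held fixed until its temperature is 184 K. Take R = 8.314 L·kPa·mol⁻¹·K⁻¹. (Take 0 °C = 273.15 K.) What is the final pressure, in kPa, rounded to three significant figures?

P₃ ≈ 816 kPa

Convert: T₁ = 516.1 K.
From PV = nRT: V₁ = nRT₁/P₁ = 21.35 L.
Reversible adiabatic, γ = 1.40: T₂ = T₁·(P₂/P₁)^((γ−1)/γ) = 541.4 K; V₂ = V₁·(P₁/P₂)^(1/γ) = 18.94 L.
Isochoric, so P/T is constant: V₃ = V₂; P₃ = P₂·(T₃/T₂) = 815.6 kPa.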